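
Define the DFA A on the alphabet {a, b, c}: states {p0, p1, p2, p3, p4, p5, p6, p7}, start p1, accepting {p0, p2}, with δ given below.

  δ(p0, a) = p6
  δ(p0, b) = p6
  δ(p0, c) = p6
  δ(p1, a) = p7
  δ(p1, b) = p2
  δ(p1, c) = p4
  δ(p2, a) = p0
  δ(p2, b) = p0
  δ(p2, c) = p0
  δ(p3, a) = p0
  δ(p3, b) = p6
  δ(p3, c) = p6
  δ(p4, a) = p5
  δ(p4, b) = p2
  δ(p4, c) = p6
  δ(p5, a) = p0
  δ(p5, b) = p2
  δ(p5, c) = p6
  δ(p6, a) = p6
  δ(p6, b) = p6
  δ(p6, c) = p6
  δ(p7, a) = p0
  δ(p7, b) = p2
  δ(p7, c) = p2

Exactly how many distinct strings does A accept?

22

The useful subgraph on states {p0, p1, p2, p4, p5, p7} is acyclic, so L(A) is finite; the longest accepting path visits 5 useful states, giving maximum string length 4.
Counting accepting paths from p1 by length: 1 of length 1, 7 of length 2, 11 of length 3, 3 of length 4. Total 22.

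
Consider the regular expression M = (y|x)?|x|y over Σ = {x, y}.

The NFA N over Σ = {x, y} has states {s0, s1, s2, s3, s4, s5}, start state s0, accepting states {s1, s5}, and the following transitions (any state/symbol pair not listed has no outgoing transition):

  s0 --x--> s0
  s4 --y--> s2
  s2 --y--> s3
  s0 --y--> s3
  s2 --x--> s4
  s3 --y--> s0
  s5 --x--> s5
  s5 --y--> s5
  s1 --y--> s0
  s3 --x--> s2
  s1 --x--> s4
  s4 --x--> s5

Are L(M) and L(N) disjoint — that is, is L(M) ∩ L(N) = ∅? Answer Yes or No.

Yes

Converting the expression M to a DFA (subset construction, then merging equivalent states) gives the minimal DFA with states {m0, m1, m2}, start state m0, accepting states {m0, m1} and transitions m0: x→m1, y→m1; m1: x→m2, y→m2; m2: x→m2, y→m2.
Exploring the product automaton M × N from the start pair (m0, s0), following both machines on each input symbol, reaches 8 state pairs: (m0, s0), (m1, s0), (m1, s3), (m2, s0), (m2, s3), (m2, s2), (m2, s4), (m2, s5).
M accepts in {m0, m1} and N accepts in {s1, s5}; no reachable pair has both components accepting, so no string drives both machines to acceptance simultaneously and L(M) ∩ L(N) = ∅.
So no string is accepted by both, and the intersection is empty.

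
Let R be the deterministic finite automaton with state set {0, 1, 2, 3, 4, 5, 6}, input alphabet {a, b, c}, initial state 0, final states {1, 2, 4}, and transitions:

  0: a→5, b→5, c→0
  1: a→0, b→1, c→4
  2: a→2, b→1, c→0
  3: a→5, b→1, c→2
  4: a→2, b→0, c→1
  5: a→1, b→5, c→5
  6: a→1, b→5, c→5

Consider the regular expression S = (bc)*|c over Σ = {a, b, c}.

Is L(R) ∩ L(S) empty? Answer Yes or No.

Yes

Converting the expression S to a DFA (subset construction, then merging equivalent states) gives the minimal DFA with states {s0, s1, s2, s3, s4}, start state s0, accepting states {s0, s3, s4} and transitions s0: a→s1, b→s2, c→s3; s1: a→s1, b→s1, c→s1; s2: a→s1, b→s1, c→s4; s3: a→s1, b→s1, c→s1; s4: a→s1, b→s2, c→s1.
Exploring the product automaton R × S from the start pair (0, s0), following both machines on each input symbol, reaches 9 state pairs: (0, s0), (5, s1), (5, s2), (0, s3), (1, s1), (5, s4), (0, s1), (4, s1), (2, s1).
R accepts in {1, 2, 4} and S accepts in {s0, s3, s4}; no reachable pair has both components accepting, so no string drives both machines to acceptance simultaneously and L(R) ∩ L(S) = ∅.
So no string is accepted by both, and the intersection is empty.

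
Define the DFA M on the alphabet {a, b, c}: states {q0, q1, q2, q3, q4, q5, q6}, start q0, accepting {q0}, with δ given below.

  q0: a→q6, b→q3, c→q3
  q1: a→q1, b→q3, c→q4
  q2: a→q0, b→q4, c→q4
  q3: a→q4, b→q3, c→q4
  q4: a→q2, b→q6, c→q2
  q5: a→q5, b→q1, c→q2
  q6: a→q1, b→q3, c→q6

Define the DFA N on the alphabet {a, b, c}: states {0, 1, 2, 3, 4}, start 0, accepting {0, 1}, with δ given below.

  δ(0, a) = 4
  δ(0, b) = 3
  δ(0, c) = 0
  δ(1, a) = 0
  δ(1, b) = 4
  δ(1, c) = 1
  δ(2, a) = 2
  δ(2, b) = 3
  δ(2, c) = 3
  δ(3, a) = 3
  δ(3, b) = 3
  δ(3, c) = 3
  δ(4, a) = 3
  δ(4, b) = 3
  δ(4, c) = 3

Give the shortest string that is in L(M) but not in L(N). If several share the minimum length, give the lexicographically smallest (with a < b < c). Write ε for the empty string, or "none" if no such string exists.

baaa

The string baaa is accepted by M but not by N.
No shorter string lies in the difference, and baaa is the lexicographically first length-4 string in L(M) \ L(N).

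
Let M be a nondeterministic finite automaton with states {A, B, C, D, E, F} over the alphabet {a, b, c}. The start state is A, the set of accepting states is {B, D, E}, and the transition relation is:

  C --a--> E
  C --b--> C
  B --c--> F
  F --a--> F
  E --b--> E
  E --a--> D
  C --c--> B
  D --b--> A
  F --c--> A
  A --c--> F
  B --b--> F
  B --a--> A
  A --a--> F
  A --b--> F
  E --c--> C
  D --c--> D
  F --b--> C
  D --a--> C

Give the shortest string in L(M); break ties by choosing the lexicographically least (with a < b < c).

A breadth-first search from A reaches an accepting state first via the path A → F → C → E on input aba.
No string of length < 3 is accepted (BFS exhausts all shorter strings without reaching an accepting state), and aba is the lexicographically least accepting string of length 3.

aba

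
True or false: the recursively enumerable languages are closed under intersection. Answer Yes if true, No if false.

Run the recogniser for L₁; if it accepts, run the recogniser for L₂ and accept if that accepts too. If either runs forever the input is never accepted, which is all a recogniser needs.
So the recursively enumerable languages are closed under intersection.

Yes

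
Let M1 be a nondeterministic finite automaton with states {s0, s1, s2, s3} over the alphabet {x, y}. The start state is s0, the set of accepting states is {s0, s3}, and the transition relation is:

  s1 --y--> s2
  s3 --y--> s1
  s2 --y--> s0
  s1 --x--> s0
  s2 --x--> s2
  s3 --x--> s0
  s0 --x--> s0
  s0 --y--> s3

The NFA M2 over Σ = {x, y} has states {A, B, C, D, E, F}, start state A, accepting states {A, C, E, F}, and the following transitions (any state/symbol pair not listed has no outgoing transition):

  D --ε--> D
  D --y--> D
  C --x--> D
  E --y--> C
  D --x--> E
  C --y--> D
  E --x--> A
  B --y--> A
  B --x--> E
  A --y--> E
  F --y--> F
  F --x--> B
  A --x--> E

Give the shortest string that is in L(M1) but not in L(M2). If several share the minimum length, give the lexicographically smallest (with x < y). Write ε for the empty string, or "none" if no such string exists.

xyx

The string xyx is accepted by M1 but not by M2.
No shorter string lies in the difference, and xyx is the lexicographically first length-3 string in L(M1) \ L(M2).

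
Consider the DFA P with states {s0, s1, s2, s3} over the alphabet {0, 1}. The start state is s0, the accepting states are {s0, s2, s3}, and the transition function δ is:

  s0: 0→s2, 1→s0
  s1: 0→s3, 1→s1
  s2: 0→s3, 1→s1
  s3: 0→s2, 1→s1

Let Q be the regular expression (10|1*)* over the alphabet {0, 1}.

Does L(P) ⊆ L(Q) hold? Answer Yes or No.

No

The string 0 is in L(P) but not in L(Q).
So L(P) ⊄ L(Q).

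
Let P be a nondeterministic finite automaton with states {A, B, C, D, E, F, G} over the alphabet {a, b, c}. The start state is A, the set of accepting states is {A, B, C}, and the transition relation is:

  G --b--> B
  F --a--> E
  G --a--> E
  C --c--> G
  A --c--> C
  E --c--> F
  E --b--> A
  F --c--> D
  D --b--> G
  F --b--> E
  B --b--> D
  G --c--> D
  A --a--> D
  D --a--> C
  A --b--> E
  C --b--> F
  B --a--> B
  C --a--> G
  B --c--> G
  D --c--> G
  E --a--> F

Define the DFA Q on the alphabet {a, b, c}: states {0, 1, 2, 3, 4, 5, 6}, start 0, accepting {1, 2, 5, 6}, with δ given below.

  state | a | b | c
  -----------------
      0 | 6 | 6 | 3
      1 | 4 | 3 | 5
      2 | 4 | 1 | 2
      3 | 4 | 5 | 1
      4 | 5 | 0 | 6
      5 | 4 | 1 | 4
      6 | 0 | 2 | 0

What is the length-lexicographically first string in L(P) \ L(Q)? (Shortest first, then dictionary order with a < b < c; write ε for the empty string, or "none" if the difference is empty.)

The empty string ε is accepted by P but not by Q.
Since ε is the unique shortest string, it is the required witness.

ε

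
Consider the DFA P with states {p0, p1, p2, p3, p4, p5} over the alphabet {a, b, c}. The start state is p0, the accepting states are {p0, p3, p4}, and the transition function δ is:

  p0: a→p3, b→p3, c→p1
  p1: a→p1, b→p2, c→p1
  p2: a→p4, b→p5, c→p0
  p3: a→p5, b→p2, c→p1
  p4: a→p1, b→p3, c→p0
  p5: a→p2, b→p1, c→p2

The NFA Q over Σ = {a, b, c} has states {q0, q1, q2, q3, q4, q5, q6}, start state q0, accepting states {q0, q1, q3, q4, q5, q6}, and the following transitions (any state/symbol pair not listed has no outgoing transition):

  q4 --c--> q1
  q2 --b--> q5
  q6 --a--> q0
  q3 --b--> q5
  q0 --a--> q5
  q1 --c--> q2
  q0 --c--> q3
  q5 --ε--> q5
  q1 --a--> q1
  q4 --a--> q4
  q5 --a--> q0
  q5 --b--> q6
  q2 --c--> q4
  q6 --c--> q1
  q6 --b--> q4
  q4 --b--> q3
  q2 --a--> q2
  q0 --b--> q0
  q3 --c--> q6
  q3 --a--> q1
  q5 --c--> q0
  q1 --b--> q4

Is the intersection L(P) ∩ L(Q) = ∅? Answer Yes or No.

No

The empty string ε is accepted by both P and Q.
Hence L(P) ∩ L(Q) ≠ ∅.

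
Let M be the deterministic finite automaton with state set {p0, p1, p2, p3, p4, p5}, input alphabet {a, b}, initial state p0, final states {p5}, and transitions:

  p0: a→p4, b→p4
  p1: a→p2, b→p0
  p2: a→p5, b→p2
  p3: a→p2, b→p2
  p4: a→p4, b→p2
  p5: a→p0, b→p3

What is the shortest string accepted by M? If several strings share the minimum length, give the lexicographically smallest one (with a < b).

aba

A breadth-first search from p0 reaches an accepting state first via the path p0 → p4 → p2 → p5 on input aba.
No string of length < 3 is accepted (BFS exhausts all shorter strings without reaching an accepting state), and aba is the lexicographically least accepting string of length 3.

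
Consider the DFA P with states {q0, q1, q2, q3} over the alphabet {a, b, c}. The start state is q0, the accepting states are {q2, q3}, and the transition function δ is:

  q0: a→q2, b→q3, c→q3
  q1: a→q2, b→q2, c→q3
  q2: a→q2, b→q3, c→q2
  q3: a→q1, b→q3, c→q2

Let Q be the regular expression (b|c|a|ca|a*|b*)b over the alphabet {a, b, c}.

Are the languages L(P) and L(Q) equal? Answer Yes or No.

The string a is accepted by P but rejected by Q.
So L(P) ≠ L(Q).

No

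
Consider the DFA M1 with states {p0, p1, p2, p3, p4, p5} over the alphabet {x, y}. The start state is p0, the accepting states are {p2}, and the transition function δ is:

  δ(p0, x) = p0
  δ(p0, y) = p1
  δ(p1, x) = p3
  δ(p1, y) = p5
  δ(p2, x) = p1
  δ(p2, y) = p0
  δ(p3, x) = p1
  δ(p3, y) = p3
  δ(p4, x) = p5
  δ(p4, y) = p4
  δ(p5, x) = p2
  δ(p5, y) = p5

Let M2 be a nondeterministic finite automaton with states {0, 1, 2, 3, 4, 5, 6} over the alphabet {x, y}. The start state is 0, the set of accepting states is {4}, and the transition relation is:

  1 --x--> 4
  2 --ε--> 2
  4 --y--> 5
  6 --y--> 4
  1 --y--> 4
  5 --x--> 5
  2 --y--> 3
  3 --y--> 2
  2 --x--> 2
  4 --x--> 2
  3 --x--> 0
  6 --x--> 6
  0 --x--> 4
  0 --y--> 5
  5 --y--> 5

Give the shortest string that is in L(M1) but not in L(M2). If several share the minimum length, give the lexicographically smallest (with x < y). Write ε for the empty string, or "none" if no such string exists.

yyx

The string yyx is accepted by M1 but not by M2.
No shorter string lies in the difference, and yyx is the lexicographically first length-3 string in L(M1) \ L(M2).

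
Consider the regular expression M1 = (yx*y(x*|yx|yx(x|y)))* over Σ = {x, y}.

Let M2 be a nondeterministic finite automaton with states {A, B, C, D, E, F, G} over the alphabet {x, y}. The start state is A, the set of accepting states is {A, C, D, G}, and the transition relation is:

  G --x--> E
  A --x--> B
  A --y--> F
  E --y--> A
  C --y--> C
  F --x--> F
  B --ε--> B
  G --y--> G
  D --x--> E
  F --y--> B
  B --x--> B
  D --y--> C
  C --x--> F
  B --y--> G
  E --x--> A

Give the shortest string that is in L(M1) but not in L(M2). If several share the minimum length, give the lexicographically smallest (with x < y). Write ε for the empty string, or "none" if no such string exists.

yy

The string yy is accepted by M1 but not by M2.
No shorter string lies in the difference, and yy is the lexicographically first length-2 string in L(M1) \ L(M2).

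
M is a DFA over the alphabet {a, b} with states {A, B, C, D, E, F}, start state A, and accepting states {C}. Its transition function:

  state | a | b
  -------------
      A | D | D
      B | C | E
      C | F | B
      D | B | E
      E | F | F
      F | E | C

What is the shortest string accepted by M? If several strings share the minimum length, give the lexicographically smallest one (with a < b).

aaa

A breadth-first search from A reaches an accepting state first via the path A → D → B → C on input aaa.
No string of length < 3 is accepted (BFS exhausts all shorter strings without reaching an accepting state), and aaa is the lexicographically least accepting string of length 3.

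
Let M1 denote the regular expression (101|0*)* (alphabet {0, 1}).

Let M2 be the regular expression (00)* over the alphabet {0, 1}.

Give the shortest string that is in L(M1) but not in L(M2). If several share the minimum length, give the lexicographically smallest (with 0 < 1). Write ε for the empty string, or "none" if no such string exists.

The string 0 is accepted by M1 but not by M2.
No shorter string lies in the difference, and 0 is the lexicographically first length-1 string in L(M1) \ L(M2).

0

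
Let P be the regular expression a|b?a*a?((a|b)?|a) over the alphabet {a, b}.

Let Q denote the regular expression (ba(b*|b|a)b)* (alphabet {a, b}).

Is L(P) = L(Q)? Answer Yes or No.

The string a is accepted by P but rejected by Q.
So L(P) ≠ L(Q).

No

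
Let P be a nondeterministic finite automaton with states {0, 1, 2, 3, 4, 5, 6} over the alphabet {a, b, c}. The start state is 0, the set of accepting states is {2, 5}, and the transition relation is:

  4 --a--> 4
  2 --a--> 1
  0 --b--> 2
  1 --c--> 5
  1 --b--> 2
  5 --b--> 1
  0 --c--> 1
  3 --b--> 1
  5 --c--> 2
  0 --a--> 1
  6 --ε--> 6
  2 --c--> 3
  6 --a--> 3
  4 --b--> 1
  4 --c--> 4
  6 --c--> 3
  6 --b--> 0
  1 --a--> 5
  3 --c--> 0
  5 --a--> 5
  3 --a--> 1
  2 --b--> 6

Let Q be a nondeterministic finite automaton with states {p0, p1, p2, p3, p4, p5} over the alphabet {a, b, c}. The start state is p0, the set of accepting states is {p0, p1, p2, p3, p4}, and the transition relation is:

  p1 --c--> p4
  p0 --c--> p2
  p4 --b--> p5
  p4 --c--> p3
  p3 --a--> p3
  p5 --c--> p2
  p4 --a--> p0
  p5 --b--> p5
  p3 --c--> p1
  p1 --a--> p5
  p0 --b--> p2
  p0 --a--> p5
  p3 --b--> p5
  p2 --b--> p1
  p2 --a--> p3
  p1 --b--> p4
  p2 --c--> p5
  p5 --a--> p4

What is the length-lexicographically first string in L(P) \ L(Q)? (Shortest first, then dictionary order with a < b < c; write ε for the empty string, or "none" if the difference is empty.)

The string ab is accepted by P but not by Q.
No shorter string lies in the difference, and ab is the lexicographically first length-2 string in L(P) \ L(Q).

ab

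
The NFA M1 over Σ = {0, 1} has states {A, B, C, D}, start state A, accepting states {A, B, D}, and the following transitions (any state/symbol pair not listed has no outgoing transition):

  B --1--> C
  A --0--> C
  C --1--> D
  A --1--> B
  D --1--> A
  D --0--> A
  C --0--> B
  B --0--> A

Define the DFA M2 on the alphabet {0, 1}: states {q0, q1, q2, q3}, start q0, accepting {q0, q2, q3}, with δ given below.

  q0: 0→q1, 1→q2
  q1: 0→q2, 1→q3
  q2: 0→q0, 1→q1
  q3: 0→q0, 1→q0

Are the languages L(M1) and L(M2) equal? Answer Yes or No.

Yes

Exploring the product automaton M1 × M2 from the start pair (A, q0), following both machines on each input symbol, reaches 4 state pairs: (A, q0), (C, q1), (B, q2), (D, q3).
M1 accepts in {A, B, D} and M2 accepts in {q0, q2, q3}. In every reachable pair the two components are either both accepting — (A, q0), (B, q2), (D, q3) — or both non-accepting, so no string is accepted by exactly one of the machines: L(M1) \ L(M2) and L(M2) \ L(M1) are both empty.
Hence every string is accepted by M1 iff it is accepted by M2, and the two languages coincide.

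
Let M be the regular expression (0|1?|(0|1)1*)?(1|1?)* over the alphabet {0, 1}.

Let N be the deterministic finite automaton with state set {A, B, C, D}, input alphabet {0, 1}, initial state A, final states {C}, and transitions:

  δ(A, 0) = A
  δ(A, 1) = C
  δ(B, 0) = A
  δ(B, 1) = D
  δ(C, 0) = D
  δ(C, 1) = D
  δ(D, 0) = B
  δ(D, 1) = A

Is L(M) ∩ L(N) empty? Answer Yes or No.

The string 1 is accepted by both M and N.
Hence L(M) ∩ L(N) ≠ ∅.

No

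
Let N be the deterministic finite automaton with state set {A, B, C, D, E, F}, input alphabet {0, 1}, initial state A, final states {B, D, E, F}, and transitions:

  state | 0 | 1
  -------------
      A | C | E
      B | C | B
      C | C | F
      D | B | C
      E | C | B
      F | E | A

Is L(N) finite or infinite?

State C is reachable from the start and can reach an accepting state, and it lies on the cycle C → C.
Traversing that cycle any number of times yields accepted strings of unbounded length, so the language is infinite.

infinite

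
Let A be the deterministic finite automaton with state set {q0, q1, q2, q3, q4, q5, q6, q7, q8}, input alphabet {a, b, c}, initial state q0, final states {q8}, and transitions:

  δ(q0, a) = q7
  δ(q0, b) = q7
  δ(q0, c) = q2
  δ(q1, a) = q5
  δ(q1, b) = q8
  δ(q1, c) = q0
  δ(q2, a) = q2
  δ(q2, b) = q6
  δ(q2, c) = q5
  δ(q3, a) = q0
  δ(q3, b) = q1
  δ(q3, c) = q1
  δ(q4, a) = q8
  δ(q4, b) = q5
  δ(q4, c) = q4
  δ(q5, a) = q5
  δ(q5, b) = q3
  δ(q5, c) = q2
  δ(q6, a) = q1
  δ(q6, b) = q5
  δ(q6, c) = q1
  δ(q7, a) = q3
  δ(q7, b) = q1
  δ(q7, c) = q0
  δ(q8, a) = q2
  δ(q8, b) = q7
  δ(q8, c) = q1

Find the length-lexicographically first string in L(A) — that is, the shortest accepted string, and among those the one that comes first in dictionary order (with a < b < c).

abb

A breadth-first search from q0 reaches an accepting state first via the path q0 → q7 → q1 → q8 on input abb.
No string of length < 3 is accepted (BFS exhausts all shorter strings without reaching an accepting state), and abb is the lexicographically least accepting string of length 3.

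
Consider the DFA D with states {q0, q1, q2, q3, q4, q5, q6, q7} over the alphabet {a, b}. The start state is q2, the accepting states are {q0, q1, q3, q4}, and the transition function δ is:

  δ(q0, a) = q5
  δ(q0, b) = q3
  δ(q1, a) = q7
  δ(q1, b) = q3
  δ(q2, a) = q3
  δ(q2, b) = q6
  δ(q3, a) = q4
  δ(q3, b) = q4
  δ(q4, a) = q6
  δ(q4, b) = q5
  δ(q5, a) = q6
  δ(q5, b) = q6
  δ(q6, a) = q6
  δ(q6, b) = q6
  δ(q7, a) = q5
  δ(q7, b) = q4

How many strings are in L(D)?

The useful subgraph on states {q2, q3, q4} is acyclic, so L(D) is finite; the longest accepting path visits 3 useful states, giving maximum string length 2.
Counting accepting paths from q2 by length: 1 of length 1, 2 of length 2. Total 3.

3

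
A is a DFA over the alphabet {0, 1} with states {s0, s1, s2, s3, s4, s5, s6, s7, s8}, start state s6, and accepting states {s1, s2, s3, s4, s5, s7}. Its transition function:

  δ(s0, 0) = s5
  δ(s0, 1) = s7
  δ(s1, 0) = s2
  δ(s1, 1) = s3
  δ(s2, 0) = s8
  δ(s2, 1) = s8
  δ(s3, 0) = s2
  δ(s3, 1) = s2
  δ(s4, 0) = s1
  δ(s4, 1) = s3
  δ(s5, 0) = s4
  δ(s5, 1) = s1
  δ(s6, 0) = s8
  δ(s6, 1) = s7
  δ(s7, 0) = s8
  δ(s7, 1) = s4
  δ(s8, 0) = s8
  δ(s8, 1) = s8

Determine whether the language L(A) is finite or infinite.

The useful states (reachable from s6 and able to reach an accepting state) are {s1, s2, s3, s4, s6, s7}.
Restricted to these states the transition graph has no cycle, so every accepting path has bounded length and L is finite.

finite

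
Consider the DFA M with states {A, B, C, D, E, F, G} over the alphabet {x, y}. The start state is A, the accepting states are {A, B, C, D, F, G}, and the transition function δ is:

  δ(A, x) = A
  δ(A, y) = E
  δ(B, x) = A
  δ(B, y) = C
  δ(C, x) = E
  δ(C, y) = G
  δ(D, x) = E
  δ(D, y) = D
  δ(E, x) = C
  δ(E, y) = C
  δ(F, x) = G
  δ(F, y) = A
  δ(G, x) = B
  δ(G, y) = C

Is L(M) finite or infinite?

infinite

State A is reachable from the start and can reach an accepting state, and it lies on the cycle A → A.
Traversing that cycle any number of times yields accepted strings of unbounded length, so the language is infinite.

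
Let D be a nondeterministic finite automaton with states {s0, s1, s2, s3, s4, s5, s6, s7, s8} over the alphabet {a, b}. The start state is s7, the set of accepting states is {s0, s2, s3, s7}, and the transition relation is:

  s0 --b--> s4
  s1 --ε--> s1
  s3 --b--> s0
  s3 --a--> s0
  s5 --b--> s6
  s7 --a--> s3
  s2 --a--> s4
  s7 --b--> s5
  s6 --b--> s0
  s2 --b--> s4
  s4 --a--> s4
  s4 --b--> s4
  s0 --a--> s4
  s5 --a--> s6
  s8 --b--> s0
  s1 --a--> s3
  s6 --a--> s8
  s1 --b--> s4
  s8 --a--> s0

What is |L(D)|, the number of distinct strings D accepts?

The useful subgraph on states {s0, s3, s5, s6, s7, s8} is acyclic, so L(D) is finite; the longest accepting path visits 5 useful states, giving maximum string length 4.
Counting accepting paths from s7 by length: 1 of length 0, 1 of length 1, 2 of length 2, 2 of length 3, 4 of length 4. Total 10.

10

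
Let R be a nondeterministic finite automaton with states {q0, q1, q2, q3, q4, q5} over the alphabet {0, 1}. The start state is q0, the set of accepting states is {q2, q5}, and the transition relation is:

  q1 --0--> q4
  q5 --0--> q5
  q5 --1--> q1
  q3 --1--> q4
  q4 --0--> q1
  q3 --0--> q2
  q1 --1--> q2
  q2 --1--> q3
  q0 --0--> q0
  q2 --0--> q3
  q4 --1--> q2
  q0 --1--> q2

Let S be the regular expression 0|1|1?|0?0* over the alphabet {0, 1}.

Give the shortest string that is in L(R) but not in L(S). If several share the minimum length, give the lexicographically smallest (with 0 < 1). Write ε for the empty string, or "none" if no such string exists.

The string 01 is accepted by R but not by S.
No shorter string lies in the difference, and 01 is the lexicographically first length-2 string in L(R) \ L(S).

01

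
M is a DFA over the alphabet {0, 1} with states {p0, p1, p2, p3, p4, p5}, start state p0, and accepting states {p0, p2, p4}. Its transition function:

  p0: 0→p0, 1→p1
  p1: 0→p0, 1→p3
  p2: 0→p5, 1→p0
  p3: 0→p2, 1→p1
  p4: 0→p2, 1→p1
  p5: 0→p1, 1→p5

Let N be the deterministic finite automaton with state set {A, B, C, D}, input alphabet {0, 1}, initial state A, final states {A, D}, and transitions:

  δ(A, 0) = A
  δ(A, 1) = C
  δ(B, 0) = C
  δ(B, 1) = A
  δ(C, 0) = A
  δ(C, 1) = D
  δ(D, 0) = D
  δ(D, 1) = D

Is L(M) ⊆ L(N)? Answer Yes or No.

Exploring the product automaton M × N from the start pair (p0, A), following both machines on each input symbol, reaches 7 state pairs: (p0, A), (p1, C), (p3, D), (p2, D), (p1, D), (p5, D), (p0, D).
M accepts in {p0, p2, p4} and N accepts in {A, D}. The reachable pairs whose M-component is accepting are (p0, A), (p2, D), (p0, D); in each of them the N-component is accepting too, so the product for L(M) \ L(N) (M-component accepting, N-component rejecting) has no reachable accepting pair and the difference is empty.
Hence every string in L(M) is also in L(N).

Yes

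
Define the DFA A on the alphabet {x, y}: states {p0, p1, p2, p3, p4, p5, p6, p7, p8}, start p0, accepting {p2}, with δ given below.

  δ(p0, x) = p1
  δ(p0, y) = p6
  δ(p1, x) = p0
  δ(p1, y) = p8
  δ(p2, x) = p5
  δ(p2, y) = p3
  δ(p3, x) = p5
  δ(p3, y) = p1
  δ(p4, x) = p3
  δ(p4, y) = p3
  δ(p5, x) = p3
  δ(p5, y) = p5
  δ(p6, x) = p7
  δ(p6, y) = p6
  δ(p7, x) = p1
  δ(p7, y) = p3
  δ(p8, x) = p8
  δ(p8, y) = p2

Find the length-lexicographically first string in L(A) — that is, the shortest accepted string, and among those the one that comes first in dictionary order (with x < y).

xyy

A breadth-first search from p0 reaches an accepting state first via the path p0 → p1 → p8 → p2 on input xyy.
No string of length < 3 is accepted (BFS exhausts all shorter strings without reaching an accepting state), and xyy is the lexicographically least accepting string of length 3.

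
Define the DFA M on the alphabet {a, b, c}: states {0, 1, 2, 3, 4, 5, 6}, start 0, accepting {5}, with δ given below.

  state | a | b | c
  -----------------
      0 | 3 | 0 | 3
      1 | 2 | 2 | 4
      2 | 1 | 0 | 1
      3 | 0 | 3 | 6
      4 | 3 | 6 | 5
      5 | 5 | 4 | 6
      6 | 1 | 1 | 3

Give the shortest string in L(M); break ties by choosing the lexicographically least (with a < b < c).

A breadth-first search from 0 reaches an accepting state first via the path 0 → 3 → 6 → 1 → 4 → 5 on input acacc.
No string of length < 5 is accepted (BFS exhausts all shorter strings without reaching an accepting state), and acacc is the lexicographically least accepting string of length 5.

acacc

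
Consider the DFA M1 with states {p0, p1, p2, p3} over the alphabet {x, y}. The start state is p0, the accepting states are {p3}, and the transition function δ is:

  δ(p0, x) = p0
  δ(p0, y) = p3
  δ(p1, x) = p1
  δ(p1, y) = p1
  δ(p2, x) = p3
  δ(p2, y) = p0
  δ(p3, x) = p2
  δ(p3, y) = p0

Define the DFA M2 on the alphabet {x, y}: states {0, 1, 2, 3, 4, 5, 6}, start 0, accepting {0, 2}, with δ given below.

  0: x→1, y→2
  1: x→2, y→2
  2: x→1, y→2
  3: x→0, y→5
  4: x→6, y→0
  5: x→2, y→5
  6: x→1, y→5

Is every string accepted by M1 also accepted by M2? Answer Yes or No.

Yes

Exploring the product automaton M1 × M2 from the start pair (p0, 0), following both machines on each input symbol, reaches 5 state pairs: (p0, 0), (p0, 1), (p3, 2), (p0, 2), (p2, 1).
M1 accepts in {p3} and M2 accepts in {0, 2}. The reachable pairs whose M1-component is accepting are (p3, 2); in each of them the M2-component is accepting too, so the product for L(M1) \ L(M2) (M1-component accepting, M2-component rejecting) has no reachable accepting pair and the difference is empty.
Hence every string in L(M1) is also in L(M2).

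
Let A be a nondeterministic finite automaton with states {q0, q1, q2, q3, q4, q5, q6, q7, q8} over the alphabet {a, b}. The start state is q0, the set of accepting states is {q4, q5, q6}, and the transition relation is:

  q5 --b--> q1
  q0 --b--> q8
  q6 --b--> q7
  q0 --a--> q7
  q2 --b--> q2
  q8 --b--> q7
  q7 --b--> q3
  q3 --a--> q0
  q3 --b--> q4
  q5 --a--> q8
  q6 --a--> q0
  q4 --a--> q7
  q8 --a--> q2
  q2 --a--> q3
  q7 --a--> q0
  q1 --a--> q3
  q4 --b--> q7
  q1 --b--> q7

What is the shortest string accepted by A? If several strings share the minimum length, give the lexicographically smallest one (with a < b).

A breadth-first search from q0 reaches an accepting state first via the path q0 → q7 → q3 → q4 on input abb.
No string of length < 3 is accepted (BFS exhausts all shorter strings without reaching an accepting state), and abb is the lexicographically least accepting string of length 3.

abb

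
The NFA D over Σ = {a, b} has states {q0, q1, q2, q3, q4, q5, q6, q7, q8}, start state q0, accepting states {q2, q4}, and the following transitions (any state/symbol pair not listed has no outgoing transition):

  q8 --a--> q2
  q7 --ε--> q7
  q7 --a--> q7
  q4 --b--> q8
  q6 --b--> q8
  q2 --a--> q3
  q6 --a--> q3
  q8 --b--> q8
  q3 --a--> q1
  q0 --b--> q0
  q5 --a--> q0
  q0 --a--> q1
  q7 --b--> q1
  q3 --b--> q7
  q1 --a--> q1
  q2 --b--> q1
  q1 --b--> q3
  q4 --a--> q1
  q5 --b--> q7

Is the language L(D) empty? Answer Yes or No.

Yes

The states reachable from the start state are {q0, q1, q3, q7}.
None of the accepting states {q2, q4} is reachable, so no string is accepted and L(D) = ∅.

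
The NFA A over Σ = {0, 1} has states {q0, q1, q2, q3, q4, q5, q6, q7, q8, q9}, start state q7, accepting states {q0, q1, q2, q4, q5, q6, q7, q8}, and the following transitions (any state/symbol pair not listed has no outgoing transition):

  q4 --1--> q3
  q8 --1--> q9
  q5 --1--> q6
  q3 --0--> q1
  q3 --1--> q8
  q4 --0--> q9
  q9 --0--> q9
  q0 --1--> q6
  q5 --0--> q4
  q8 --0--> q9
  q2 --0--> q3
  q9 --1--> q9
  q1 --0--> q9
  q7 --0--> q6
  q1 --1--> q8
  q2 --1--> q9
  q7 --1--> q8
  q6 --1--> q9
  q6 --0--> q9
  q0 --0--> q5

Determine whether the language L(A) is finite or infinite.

finite

The useful states (reachable from q7 and able to reach an accepting state) are {q6, q7, q8}.
Restricted to these states the transition graph has no cycle, so every accepting path has bounded length and L is finite.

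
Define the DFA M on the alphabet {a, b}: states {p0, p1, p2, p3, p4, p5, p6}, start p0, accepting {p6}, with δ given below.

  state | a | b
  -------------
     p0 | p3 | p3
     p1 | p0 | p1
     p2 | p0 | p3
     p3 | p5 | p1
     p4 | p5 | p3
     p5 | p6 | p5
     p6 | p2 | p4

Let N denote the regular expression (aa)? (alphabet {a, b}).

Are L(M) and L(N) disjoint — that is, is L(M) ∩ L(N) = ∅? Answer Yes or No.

Yes

Converting the expression N to a DFA (subset construction, then merging equivalent states) gives the minimal DFA with states {n0, n1, n2, n3}, start state n0, accepting states {n0, n3} and transitions n0: a→n1, b→n2; n1: a→n3, b→n2; n2: a→n2, b→n2; n3: a→n2, b→n2.
Exploring the product automaton M × N from the start pair (p0, n0), following both machines on each input symbol, reaches 10 state pairs: (p0, n0), (p3, n1), (p3, n2), (p5, n3), (p1, n2), (p5, n2), (p6, n2), (p0, n2), (p2, n2), (p4, n2).
M accepts in {p6} and N accepts in {n0, n3}; no reachable pair has both components accepting, so no string drives both machines to acceptance simultaneously and L(M) ∩ L(N) = ∅.
So no string is accepted by both, and the intersection is empty.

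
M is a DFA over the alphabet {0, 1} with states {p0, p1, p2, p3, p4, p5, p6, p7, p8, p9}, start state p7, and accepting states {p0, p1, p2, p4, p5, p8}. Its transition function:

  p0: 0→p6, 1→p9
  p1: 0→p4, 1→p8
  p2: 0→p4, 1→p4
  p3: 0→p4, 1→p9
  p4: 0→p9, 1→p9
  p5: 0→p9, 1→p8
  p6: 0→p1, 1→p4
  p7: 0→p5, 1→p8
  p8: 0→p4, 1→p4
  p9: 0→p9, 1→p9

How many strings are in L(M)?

7

The useful subgraph on states {p4, p5, p7, p8} is acyclic, so L(M) is finite; the longest accepting path visits 4 useful states, giving maximum string length 3.
Counting accepting paths from p7 by length: 2 of length 1, 3 of length 2, 2 of length 3. Total 7.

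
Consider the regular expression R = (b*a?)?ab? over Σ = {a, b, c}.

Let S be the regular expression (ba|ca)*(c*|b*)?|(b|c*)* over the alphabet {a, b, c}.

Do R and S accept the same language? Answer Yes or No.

The string a is accepted by R but rejected by S.
So L(R) ≠ L(S).

No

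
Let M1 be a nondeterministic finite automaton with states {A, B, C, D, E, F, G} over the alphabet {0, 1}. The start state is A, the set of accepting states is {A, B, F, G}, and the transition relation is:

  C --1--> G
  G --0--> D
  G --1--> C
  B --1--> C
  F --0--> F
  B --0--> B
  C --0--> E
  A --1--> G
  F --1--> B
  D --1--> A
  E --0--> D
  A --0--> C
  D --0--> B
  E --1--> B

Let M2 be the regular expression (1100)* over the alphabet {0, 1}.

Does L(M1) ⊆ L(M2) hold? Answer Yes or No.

No

The string 1 is in L(M1) but not in L(M2).
So L(M1) ⊄ L(M2).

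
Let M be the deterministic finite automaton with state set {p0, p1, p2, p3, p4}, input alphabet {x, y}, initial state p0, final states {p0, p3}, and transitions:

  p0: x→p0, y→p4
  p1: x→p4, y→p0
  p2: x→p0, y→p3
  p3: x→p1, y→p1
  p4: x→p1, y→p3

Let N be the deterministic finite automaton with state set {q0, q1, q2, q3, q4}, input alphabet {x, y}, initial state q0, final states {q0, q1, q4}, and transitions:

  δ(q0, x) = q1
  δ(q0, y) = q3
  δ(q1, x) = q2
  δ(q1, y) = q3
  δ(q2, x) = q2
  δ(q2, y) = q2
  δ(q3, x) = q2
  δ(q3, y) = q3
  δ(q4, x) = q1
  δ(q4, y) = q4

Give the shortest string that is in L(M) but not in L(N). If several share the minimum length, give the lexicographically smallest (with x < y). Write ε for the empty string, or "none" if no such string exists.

The string xx is accepted by M but not by N.
No shorter string lies in the difference, and xx is the lexicographically first length-2 string in L(M) \ L(N).

xx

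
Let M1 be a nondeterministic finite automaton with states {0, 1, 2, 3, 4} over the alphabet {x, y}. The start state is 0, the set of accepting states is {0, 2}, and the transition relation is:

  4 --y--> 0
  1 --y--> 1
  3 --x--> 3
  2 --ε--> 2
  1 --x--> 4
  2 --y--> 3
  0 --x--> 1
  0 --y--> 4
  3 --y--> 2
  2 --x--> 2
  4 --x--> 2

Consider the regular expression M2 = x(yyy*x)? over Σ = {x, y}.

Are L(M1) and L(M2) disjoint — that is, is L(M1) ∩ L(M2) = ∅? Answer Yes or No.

Yes

Converting the expression M2 to a DFA (subset construction, then merging equivalent states) gives the minimal DFA with states {r0, r1, r2, r3, r4, r5}, start state r0, accepting states {r1, r5} and transitions r0: x→r1, y→r2; r1: x→r2, y→r3; r2: x→r2, y→r2; r3: x→r2, y→r4; r4: x→r5, y→r4; r5: x→r2, y→r2.
Exploring the product automaton M1 × M2 from the start pair (0, r0), following both machines on each input symbol, reaches 10 state pairs: (0, r0), (1, r1), (4, r2), (1, r3), (2, r2), (0, r2), (1, r4), (3, r2), (1, r2), (4, r5).
M1 accepts in {0, 2} and M2 accepts in {r1, r5}; no reachable pair has both components accepting, so no string drives both machines to acceptance simultaneously and L(M1) ∩ L(M2) = ∅.
So no string is accepted by both, and the intersection is empty.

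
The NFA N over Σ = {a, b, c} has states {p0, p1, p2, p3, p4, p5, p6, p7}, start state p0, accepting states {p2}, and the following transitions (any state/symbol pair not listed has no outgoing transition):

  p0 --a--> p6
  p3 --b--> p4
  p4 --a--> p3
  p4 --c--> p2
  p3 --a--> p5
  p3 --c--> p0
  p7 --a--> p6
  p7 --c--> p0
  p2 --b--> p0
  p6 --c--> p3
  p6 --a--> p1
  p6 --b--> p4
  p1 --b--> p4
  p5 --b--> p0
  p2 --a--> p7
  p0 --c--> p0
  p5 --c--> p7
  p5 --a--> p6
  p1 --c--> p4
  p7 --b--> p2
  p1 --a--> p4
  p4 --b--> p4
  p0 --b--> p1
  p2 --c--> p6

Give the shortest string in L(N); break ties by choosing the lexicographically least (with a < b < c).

abc

A breadth-first search from p0 reaches an accepting state first via the path p0 → p6 → p4 → p2 on input abc.
No string of length < 3 is accepted (BFS exhausts all shorter strings without reaching an accepting state), and abc is the lexicographically least accepting string of length 3.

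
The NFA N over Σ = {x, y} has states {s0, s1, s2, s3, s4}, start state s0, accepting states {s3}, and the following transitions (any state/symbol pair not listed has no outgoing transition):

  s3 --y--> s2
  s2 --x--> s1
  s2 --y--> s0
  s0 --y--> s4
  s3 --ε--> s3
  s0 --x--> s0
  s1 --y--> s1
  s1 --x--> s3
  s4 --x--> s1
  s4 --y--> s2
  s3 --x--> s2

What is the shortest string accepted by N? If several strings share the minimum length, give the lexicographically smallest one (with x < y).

yxx

A breadth-first search from s0 reaches an accepting state first via the path s0 → s4 → s1 → s3 on input yxx.
No string of length < 3 is accepted (BFS exhausts all shorter strings without reaching an accepting state), and yxx is the lexicographically least accepting string of length 3.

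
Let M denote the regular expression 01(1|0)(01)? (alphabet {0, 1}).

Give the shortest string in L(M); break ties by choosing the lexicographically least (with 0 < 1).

By inspection of the expression, no string of length less than 3 matches, and 010 is the lexicographically first match of length 3.

010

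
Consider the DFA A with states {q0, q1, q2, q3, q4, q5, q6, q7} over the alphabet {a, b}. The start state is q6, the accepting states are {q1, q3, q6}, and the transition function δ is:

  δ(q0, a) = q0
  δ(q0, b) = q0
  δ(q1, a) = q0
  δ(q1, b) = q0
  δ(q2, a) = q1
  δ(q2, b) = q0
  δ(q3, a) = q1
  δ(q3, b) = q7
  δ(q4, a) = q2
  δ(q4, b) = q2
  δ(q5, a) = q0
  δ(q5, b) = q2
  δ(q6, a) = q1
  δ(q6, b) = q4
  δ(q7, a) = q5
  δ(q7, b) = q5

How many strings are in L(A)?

4

The useful subgraph on states {q1, q2, q4, q6} is acyclic, so L(A) is finite; the longest accepting path visits 4 useful states, giving maximum string length 3.
Counting accepting paths from q6 by length: 1 of length 0, 1 of length 1, 2 of length 3. Total 4.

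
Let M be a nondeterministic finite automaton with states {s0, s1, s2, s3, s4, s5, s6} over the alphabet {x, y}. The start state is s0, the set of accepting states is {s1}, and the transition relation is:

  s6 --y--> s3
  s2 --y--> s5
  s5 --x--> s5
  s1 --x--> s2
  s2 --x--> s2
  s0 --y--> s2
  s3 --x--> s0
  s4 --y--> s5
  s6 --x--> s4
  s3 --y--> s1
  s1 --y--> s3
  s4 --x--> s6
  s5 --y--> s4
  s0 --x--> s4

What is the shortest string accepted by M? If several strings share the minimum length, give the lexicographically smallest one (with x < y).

A breadth-first search from s0 reaches an accepting state first via the path s0 → s4 → s6 → s3 → s1 on input xxyy.
No string of length < 4 is accepted (BFS exhausts all shorter strings without reaching an accepting state), and xxyy is the lexicographically least accepting string of length 4.

xxyy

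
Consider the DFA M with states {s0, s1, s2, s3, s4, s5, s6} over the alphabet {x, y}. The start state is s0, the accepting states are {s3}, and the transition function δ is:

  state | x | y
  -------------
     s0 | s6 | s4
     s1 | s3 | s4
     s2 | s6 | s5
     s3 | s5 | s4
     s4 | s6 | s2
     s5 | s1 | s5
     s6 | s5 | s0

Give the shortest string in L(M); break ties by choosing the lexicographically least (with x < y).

xxxx

A breadth-first search from s0 reaches an accepting state first via the path s0 → s6 → s5 → s1 → s3 on input xxxx.
No string of length < 4 is accepted (BFS exhausts all shorter strings without reaching an accepting state), and xxxx is the lexicographically least accepting string of length 4.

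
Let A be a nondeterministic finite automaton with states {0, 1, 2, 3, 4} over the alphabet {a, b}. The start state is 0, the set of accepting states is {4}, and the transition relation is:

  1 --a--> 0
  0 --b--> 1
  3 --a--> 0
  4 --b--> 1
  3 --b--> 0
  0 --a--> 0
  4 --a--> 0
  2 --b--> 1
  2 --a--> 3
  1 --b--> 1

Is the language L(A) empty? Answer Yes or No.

The states reachable from the start state are {0, 1}.
None of the accepting states {4} is reachable, so no string is accepted and L(A) = ∅.

Yes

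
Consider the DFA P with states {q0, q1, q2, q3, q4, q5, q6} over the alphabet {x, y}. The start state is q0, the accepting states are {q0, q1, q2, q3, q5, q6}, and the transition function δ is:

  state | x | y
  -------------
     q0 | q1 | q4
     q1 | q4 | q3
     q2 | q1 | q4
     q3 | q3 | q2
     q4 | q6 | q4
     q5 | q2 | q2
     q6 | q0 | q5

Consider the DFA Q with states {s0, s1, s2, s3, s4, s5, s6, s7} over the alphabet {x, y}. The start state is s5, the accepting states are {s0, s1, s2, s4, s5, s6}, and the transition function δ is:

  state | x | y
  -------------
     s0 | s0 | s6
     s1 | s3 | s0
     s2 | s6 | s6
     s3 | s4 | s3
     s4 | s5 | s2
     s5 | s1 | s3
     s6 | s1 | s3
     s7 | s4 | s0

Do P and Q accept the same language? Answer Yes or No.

Yes

Exploring the product automaton P × Q from the start pair (q0, s5), following both machines on each input symbol, reaches 7 state pairs: (q0, s5), (q1, s1), (q4, s3), (q3, s0), (q6, s4), (q2, s6), (q5, s2).
P accepts in {q0, q1, q2, q3, q5, q6} and Q accepts in {s0, s1, s2, s4, s5, s6}. In every reachable pair the two components are either both accepting — (q0, s5), (q1, s1), (q3, s0), (q6, s4), (q2, s6), (q5, s2) — or both non-accepting, so no string is accepted by exactly one of the machines: L(P) \ L(Q) and L(Q) \ L(P) are both empty.
Hence every string is accepted by P iff it is accepted by Q, and the two languages coincide.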